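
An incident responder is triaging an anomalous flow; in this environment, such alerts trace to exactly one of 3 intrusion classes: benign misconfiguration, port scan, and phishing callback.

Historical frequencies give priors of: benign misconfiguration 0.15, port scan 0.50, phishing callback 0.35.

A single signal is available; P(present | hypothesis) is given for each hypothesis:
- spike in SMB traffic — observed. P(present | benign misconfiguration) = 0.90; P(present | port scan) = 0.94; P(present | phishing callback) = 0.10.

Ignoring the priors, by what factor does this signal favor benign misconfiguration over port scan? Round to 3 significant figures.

Likelihood of this signal under each hypothesis:
  benign misconfiguration: 0.9
  port scan: 0.94
Bayes factor = 0.9 / 0.94 ≈ 0.957

0.957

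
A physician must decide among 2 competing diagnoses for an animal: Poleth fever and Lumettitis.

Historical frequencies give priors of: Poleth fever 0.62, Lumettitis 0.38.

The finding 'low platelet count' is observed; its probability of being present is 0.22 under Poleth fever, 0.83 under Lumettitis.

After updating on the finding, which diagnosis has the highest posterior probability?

Lumettitis

Multiply each prior by the likelihood of the finding:
  Poleth fever: 0.62 × 0.22 = 0.1364
  Lumettitis: 0.38 × 0.83 = 0.3154
Normalizing constant Z = 0.1364 + 0.3154 = 0.4518.
P(Poleth fever | evidence) ≈ 0.1364 / 0.4518 ≈ 0.302
P(Lumettitis | evidence) ≈ 0.3154 / 0.4518 ≈ 0.698
The largest is 0.698, so Lumettitis is most probable.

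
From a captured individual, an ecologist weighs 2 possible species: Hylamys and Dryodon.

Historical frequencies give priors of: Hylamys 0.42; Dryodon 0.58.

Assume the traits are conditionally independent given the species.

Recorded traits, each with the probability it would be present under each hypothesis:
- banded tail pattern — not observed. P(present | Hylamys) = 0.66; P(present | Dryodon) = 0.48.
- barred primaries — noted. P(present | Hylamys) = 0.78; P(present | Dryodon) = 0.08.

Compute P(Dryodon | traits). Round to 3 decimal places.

By Bayes' rule with conditional independence, the unnormalized weight for each hypothesis is prior × ∏ likelihoods (using 1 − P(present | H) for each absent trait):
  Hylamys: 0.42 × (1 − 0.66) × 0.78 = 0.11138
  Dryodon: 0.58 × (1 − 0.48) × 0.08 = 0.024128
Marginal likelihood of the evidence = 0.13551.
P(Dryodon | evidence) = 0.024128 / 0.13551 ≈ 0.178.

0.178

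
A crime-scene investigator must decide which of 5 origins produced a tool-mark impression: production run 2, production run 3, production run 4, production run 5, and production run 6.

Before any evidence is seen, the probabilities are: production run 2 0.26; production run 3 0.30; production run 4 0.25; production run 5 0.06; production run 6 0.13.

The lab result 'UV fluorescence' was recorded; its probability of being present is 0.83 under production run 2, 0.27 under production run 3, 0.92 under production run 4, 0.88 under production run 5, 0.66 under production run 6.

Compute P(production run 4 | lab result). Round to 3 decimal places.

Multiply each prior by the likelihood of the lab result:
  production run 2: 0.26 × 0.83 = 0.2158
  production run 3: 0.30 × 0.27 = 0.081
  production run 4: 0.25 × 0.92 = 0.23
  production run 5: 0.06 × 0.88 = 0.0528
  production run 6: 0.13 × 0.66 = 0.0858
Marginal likelihood of the evidence = 0.6654.
P(production run 4 | evidence) = 0.23 / 0.6654 ≈ 0.346.

0.346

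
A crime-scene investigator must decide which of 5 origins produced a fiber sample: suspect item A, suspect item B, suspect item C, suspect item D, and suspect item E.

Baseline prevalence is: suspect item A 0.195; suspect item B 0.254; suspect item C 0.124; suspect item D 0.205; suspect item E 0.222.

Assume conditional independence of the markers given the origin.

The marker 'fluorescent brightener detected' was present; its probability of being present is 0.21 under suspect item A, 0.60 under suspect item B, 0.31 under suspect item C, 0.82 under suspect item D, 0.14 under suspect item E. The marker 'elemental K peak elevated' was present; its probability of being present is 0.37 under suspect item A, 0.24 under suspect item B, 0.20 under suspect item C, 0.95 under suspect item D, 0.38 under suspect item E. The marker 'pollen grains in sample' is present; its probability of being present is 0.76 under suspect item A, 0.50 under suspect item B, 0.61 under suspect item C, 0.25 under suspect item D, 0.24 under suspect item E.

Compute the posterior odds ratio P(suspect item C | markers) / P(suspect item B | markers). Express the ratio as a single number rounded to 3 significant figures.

0.256

Unnormalized posterior weight (prior times the marker likelihoods) for each of the two hypotheses:
  suspect item C: 0.124 × 0.31 × 0.20 × 0.61 = 0.0046897
  suspect item B: 0.254 × 0.60 × 0.24 × 0.50 = 0.018288
Posterior odds = 0.0046897 / 0.018288 ≈ 0.256.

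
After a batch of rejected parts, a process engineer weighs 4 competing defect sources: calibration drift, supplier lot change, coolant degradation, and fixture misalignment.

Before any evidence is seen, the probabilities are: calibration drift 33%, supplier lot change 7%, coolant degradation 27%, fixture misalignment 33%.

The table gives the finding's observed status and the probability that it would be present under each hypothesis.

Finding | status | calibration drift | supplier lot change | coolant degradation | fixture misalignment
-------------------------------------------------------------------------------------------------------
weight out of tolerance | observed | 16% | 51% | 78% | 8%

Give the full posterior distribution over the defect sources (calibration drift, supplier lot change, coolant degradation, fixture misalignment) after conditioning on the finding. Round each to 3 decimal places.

0.162, 0.110, 0.647, 0.081

For each hypothesis, the unnormalized posterior weight is prior × likelihood:
  calibration drift: 0.33 × 0.16 = 0.0528
  supplier lot change: 0.07 × 0.51 = 0.0357
  coolant degradation: 0.27 × 0.78 = 0.2106
  fixture misalignment: 0.33 × 0.08 = 0.0264
Normalizing constant Z = 0.0528 + 0.0357 + 0.2106 + 0.0264 = 0.3255.
P(calibration drift | evidence) = 0.0528 / 0.3255 ≈ 0.162
P(supplier lot change | evidence) = 0.0357 / 0.3255 ≈ 0.110
P(coolant degradation | evidence) = 0.2106 / 0.3255 ≈ 0.647
P(fixture misalignment | evidence) = 0.0264 / 0.3255 ≈ 0.081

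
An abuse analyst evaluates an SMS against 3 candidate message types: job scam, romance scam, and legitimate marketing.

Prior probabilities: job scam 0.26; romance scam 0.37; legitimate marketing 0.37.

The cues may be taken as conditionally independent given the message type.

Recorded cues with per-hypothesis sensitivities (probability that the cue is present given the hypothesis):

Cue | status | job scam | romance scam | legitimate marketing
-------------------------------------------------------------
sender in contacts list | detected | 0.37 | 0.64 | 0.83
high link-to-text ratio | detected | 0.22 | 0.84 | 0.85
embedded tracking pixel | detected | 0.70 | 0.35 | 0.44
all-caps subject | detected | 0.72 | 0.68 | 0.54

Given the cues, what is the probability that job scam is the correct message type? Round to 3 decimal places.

Multiply each prior by the joint likelihood of the cue pattern:
  job scam: 0.26 × 0.37 × 0.22 × 0.70 × 0.72 = 0.010667
  romance scam: 0.37 × 0.64 × 0.84 × 0.35 × 0.68 = 0.047341
  legitimate marketing: 0.37 × 0.83 × 0.85 × 0.44 × 0.54 = 0.062022
Normalizing constant Z = 0.010667 + 0.047341 + 0.062022 = 0.12003.
P(job scam | evidence) = 0.010667 / 0.12003 ≈ 0.089.

0.089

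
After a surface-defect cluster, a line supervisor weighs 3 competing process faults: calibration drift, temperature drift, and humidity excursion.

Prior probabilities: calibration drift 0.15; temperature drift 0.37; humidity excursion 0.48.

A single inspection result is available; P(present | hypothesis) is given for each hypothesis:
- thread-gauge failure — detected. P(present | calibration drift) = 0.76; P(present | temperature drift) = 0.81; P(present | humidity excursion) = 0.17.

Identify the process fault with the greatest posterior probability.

temperature drift

For each hypothesis, the unnormalized posterior weight is prior × likelihood:
  calibration drift: 0.15 × 0.76 = 0.114
  temperature drift: 0.37 × 0.81 = 0.2997
  humidity excursion: 0.48 × 0.17 = 0.0816
Normalizing constant Z = 0.114 + 0.2997 + 0.0816 = 0.4953.
P(calibration drift | evidence) ≈ 0.114 / 0.4953 ≈ 0.230
P(temperature drift | evidence) ≈ 0.2997 / 0.4953 ≈ 0.605
P(humidity excursion | evidence) ≈ 0.0816 / 0.4953 ≈ 0.165
The largest is 0.605, so temperature drift is most probable.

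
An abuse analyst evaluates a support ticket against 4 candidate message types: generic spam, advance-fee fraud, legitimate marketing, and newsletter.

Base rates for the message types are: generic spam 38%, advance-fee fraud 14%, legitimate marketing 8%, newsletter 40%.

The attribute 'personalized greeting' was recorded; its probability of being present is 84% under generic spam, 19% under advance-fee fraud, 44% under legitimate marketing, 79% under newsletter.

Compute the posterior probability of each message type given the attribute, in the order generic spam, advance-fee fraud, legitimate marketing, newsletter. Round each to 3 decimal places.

Multiply each prior by the likelihood of the attribute:
  generic spam: 0.38 × 0.84 = 0.3192
  advance-fee fraud: 0.14 × 0.19 = 0.0266
  legitimate marketing: 0.08 × 0.44 = 0.0352
  newsletter: 0.40 × 0.79 = 0.316
The unnormalized weights sum to 0.697.
P(generic spam | evidence) = 0.3192 / 0.697 ≈ 0.458
P(advance-fee fraud | evidence) = 0.0266 / 0.697 ≈ 0.038
P(legitimate marketing | evidence) = 0.0352 / 0.697 ≈ 0.051
P(newsletter | evidence) = 0.316 / 0.697 ≈ 0.453

0.458, 0.038, 0.051, 0.453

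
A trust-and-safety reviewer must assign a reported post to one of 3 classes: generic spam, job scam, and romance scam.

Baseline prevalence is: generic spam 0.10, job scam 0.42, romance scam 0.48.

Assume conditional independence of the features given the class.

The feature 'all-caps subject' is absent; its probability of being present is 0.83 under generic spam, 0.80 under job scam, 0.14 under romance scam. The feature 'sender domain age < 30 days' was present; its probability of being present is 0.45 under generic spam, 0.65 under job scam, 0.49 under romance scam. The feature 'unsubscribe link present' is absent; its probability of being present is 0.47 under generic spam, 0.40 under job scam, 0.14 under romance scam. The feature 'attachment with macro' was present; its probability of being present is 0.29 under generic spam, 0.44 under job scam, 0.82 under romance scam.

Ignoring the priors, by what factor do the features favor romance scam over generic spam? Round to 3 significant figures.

25.3

The Bayes factor is the ratio of the joint likelihoods of the feature pattern under the two hypotheses (using 1 − P(present | H) for each absent feature).
  romance scam: (1 − 0.14) × 0.49 × (1 − 0.14) × 0.82 = 0.29717
  generic spam: (1 − 0.83) × 0.45 × (1 − 0.47) × 0.29 = 0.011758
Bayes factor = 0.29717 / 0.011758 ≈ 25.3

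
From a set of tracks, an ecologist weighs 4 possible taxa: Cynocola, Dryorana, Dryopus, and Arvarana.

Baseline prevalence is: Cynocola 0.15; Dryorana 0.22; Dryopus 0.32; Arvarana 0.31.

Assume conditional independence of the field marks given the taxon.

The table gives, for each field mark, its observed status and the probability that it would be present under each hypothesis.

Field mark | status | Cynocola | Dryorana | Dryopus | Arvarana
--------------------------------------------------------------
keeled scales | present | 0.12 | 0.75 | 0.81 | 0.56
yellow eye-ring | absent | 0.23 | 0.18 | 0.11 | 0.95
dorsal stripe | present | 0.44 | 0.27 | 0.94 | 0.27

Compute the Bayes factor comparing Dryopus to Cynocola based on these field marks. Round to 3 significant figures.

16.7

Joint likelihood of the field mark pattern under each hypothesis (using 1 − P(present | H) for each absent field mark):
  Dryopus: 0.81 × (1 − 0.11) × 0.94 = 0.67765
  Cynocola: 0.12 × (1 − 0.23) × 0.44 = 0.040656
Bayes factor = 0.67765 / 0.040656 ≈ 16.7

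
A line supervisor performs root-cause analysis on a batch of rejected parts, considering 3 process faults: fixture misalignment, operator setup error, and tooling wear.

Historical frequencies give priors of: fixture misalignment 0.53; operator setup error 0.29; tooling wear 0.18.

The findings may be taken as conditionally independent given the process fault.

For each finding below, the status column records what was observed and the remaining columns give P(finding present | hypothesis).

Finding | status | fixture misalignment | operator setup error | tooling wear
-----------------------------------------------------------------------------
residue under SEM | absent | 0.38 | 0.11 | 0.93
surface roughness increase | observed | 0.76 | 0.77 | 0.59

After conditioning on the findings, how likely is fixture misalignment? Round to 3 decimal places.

By Bayes' rule with conditional independence, the unnormalized weight for each hypothesis is prior × ∏ likelihoods (using 1 − P(present | H) for each absent finding):
  fixture misalignment: 0.53 × (1 − 0.38) × 0.76 = 0.24974
  operator setup error: 0.29 × (1 − 0.11) × 0.77 = 0.19874
  tooling wear: 0.18 × (1 − 0.93) × 0.59 = 0.007434
Marginal likelihood of the evidence = 0.45591.
P(fixture misalignment | evidence) = 0.24974 / 0.45591 ≈ 0.548.

0.548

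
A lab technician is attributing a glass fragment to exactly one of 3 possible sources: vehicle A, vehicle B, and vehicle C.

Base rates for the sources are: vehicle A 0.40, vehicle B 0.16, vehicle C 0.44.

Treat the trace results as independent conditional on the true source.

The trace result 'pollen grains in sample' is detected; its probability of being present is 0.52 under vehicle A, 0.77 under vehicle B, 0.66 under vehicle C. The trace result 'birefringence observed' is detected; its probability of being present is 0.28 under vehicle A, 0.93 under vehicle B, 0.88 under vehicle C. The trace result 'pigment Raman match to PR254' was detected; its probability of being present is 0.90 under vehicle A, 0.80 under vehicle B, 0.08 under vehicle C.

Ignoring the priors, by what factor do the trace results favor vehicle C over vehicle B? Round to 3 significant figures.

0.0811

The Bayes factor is the ratio of the joint likelihoods of the trace result pattern under the two hypotheses.
  vehicle C: 0.66 × 0.88 × 0.08 = 0.046464
  vehicle B: 0.77 × 0.93 × 0.80 = 0.57288
Bayes factor = 0.046464 / 0.57288 ≈ 0.0811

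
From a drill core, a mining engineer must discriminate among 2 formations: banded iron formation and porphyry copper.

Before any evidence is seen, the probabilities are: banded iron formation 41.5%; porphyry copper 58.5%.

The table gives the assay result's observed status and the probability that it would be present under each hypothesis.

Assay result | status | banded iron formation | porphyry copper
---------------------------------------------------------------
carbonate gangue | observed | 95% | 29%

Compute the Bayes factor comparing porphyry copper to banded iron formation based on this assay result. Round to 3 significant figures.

0.305

Likelihood of this assay result under each hypothesis:
  porphyry copper: 0.29
  banded iron formation: 0.95
Bayes factor = 0.29 / 0.95 ≈ 0.305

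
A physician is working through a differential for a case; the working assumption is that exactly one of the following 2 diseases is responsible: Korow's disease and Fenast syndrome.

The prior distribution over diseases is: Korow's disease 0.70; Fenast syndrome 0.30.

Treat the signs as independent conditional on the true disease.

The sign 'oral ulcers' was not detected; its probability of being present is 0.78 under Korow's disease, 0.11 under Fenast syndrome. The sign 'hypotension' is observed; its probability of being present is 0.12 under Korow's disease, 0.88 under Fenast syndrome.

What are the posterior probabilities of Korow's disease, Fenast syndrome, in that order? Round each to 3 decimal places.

0.073, 0.927

For each hypothesis, the unnormalized posterior weight is prior × product of the sign likelihoods (using 1 − P(present | H) for each absent sign):
  Korow's disease: 0.70 × (1 − 0.78) × 0.12 = 0.01848
  Fenast syndrome: 0.30 × (1 − 0.11) × 0.88 = 0.23496
Normalizing constant Z = 0.01848 + 0.23496 = 0.25344.
P(Korow's disease | evidence) = 0.01848 / 0.25344 ≈ 0.073
P(Fenast syndrome | evidence) = 0.23496 / 0.25344 ≈ 0.927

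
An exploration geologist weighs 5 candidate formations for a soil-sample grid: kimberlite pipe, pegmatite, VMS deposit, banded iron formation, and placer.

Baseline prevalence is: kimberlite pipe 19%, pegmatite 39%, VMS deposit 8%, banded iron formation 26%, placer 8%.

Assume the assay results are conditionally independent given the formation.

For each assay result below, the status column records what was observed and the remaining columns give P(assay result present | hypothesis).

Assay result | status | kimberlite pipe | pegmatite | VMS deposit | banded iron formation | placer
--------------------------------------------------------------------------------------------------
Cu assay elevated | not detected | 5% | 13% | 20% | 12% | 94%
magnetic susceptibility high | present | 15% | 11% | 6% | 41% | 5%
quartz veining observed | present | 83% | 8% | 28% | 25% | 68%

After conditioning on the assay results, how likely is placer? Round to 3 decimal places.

By Bayes' rule with conditional independence, the unnormalized weight for each hypothesis is prior × ∏ likelihoods (using 1 − P(present | H) for each absent assay result):
  kimberlite pipe: 0.19 × (1 − 0.05) × 0.15 × 0.83 = 0.022472
  pegmatite: 0.39 × (1 − 0.13) × 0.11 × 0.08 = 0.0029858
  VMS deposit: 0.08 × (1 − 0.20) × 0.06 × 0.28 = 0.0010752
  banded iron formation: 0.26 × (1 − 0.12) × 0.41 × 0.25 = 0.023452
  placer: 0.08 × (1 − 0.94) × 0.05 × 0.68 = 0.0001632
The unnormalized weights sum to 0.050148.
P(placer | evidence) = 0.0001632 / 0.050148 ≈ 0.003.

0.003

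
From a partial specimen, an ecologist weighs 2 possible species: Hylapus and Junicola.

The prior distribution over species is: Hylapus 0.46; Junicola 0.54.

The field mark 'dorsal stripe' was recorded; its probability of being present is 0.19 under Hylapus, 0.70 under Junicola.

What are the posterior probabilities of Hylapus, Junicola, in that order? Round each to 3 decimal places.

0.188, 0.812

For each hypothesis, the unnormalized posterior weight is prior × likelihood:
  Hylapus: 0.46 × 0.19 = 0.0874
  Junicola: 0.54 × 0.70 = 0.378
Marginal likelihood of the evidence = 0.4654.
P(Hylapus | evidence) = 0.0874 / 0.4654 ≈ 0.188
P(Junicola | evidence) = 0.378 / 0.4654 ≈ 0.812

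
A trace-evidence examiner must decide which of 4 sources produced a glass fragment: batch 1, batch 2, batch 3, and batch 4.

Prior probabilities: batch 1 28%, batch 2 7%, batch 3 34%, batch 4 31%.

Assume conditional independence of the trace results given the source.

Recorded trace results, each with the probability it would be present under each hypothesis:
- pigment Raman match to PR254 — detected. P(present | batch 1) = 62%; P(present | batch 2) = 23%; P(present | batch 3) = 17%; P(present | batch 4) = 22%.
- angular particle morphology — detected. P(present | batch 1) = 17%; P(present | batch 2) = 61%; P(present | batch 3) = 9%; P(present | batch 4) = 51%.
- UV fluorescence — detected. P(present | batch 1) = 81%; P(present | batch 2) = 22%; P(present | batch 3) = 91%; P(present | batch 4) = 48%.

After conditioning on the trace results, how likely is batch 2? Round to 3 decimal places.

0.045

For each hypothesis, the unnormalized posterior weight is prior × product of the trace result likelihoods:
  batch 1: 0.28 × 0.62 × 0.17 × 0.81 = 0.023905
  batch 2: 0.07 × 0.23 × 0.61 × 0.22 = 0.0021606
  batch 3: 0.34 × 0.17 × 0.09 × 0.91 = 0.0047338
  batch 4: 0.31 × 0.22 × 0.51 × 0.48 = 0.016695
Normalizing constant Z = 0.023905 + 0.0021606 + 0.0047338 + 0.016695 = 0.047495.
P(batch 2 | evidence) = 0.0021606 / 0.047495 ≈ 0.045.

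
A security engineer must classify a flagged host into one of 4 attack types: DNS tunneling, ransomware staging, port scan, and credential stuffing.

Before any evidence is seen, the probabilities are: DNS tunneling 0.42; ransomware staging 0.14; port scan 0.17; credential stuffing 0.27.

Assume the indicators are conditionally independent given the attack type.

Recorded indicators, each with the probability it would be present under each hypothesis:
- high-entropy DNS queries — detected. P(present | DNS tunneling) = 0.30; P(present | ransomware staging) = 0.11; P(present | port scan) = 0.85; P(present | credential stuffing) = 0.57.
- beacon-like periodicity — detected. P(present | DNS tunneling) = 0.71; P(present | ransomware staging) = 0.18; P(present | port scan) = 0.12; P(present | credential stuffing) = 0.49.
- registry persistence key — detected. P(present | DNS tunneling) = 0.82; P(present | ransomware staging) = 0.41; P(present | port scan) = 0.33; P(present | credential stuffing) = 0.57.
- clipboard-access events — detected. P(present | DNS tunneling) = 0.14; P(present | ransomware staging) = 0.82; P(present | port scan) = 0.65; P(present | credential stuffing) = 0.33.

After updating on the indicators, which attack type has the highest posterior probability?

credential stuffing

For each hypothesis, the unnormalized posterior weight is prior × product of the indicator likelihoods:
  DNS tunneling: 0.42 × 0.30 × 0.71 × 0.82 × 0.14 = 0.01027
  ransomware staging: 0.14 × 0.11 × 0.18 × 0.41 × 0.82 = 0.00093195
  port scan: 0.17 × 0.85 × 0.12 × 0.33 × 0.65 = 0.0037194
  credential stuffing: 0.27 × 0.57 × 0.49 × 0.57 × 0.33 = 0.014185
Normalizing constant Z = 0.01027 + 0.00093195 + 0.0037194 + 0.014185 = 0.029106.
P(DNS tunneling | evidence) ≈ 0.01027 / 0.029106 ≈ 0.353
P(ransomware staging | evidence) ≈ 0.00093195 / 0.029106 ≈ 0.032
P(port scan | evidence) ≈ 0.0037194 / 0.029106 ≈ 0.128
P(credential stuffing | evidence) ≈ 0.014185 / 0.029106 ≈ 0.487
The largest is 0.487, so credential stuffing is most probable.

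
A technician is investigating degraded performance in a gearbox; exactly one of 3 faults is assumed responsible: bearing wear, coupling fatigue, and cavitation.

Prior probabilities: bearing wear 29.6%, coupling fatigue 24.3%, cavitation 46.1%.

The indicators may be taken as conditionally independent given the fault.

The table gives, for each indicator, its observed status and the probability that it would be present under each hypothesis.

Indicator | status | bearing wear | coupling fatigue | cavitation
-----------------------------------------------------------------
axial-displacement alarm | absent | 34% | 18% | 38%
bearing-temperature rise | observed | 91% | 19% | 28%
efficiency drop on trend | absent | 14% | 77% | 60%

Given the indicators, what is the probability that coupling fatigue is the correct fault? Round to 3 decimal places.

Multiply each prior by the joint likelihood of the indicator pattern (using 1 − P(present | H) for each absent indicator):
  bearing wear: 0.296 × (1 − 0.34) × 0.91 × (1 − 0.14) = 0.15289
  coupling fatigue: 0.243 × (1 − 0.18) × 0.19 × (1 − 0.77) = 0.0087077
  cavitation: 0.461 × (1 − 0.38) × 0.28 × (1 − 0.60) = 0.032012
Marginal likelihood of the evidence = 0.19361.
P(coupling fatigue | evidence) = 0.0087077 / 0.19361 ≈ 0.045.

0.045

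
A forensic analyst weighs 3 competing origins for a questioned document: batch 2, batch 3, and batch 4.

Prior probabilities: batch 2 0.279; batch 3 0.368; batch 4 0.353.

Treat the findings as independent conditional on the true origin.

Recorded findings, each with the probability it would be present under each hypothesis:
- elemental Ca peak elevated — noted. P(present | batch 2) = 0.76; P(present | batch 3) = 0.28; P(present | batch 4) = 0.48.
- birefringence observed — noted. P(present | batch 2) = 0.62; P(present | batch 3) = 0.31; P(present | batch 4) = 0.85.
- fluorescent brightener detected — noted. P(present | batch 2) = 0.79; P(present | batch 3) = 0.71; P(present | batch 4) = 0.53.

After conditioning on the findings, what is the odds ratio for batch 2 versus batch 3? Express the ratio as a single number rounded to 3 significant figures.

4.58

Posterior odds equal prior odds times the likelihood ratio; only the two competing hypotheses matter.
  batch 2: 0.279 × 0.76 × 0.62 × 0.79 = 0.10386
  batch 3: 0.368 × 0.28 × 0.31 × 0.71 = 0.022679
Odds(batch 2 : batch 3) = 0.10386 / 0.022679 ≈ 4.58.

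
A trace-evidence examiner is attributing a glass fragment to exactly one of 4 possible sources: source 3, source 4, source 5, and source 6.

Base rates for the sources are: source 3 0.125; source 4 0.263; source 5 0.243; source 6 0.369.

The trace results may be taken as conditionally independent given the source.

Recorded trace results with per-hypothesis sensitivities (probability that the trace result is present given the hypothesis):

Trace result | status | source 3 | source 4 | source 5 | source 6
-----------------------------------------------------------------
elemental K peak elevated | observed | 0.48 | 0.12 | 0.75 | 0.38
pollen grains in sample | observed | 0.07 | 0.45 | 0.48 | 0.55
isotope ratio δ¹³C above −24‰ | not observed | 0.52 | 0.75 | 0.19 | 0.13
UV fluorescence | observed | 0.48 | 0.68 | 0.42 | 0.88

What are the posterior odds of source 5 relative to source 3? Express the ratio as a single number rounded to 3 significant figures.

30.8

Unnormalized posterior weight (prior times the trace result likelihoods) for each of the two hypotheses (using 1 − P(present | H) for each absent trace result):
  source 5: 0.243 × 0.75 × 0.48 × (1 − 0.19) × 0.42 = 0.029761
  source 3: 0.125 × 0.48 × 0.07 × (1 − 0.52) × 0.48 = 0.00096768
Posterior odds = 0.029761 / 0.00096768 ≈ 30.8.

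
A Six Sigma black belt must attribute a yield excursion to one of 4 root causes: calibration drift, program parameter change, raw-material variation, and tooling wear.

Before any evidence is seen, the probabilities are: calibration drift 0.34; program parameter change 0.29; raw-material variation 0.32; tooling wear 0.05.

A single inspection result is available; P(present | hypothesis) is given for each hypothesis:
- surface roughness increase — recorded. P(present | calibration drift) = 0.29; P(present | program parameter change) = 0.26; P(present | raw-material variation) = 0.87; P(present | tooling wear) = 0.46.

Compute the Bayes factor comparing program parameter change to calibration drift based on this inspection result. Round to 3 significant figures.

0.897

The Bayes factor is the ratio of the two likelihoods.
  program parameter change: 0.26
  calibration drift: 0.29
Bayes factor = 0.26 / 0.29 ≈ 0.897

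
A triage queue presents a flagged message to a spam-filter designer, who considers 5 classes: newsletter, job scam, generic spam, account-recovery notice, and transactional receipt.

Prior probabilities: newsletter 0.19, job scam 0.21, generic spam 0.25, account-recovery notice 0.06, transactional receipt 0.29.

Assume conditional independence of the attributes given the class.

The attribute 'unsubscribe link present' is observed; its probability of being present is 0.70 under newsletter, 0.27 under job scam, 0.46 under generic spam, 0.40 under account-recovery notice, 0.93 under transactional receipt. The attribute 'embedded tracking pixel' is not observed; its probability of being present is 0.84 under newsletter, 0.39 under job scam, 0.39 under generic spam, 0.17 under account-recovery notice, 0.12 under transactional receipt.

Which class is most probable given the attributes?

For each hypothesis, the unnormalized posterior weight is prior × product of the attribute likelihoods (using 1 − P(present | H) for each absent attribute):
  newsletter: 0.19 × 0.70 × (1 − 0.84) = 0.02128
  job scam: 0.21 × 0.27 × (1 − 0.39) = 0.034587
  generic spam: 0.25 × 0.46 × (1 − 0.39) = 0.07015
  account-recovery notice: 0.06 × 0.40 × (1 − 0.17) = 0.01992
  transactional receipt: 0.29 × 0.93 × (1 − 0.12) = 0.23734
Normalizing constant Z = 0.02128 + 0.034587 + 0.07015 + 0.01992 + 0.23734 = 0.38327.
P(newsletter | evidence) ≈ 0.02128 / 0.38327 ≈ 0.056
P(job scam | evidence) ≈ 0.034587 / 0.38327 ≈ 0.090
P(generic spam | evidence) ≈ 0.07015 / 0.38327 ≈ 0.183
P(account-recovery notice | evidence) ≈ 0.01992 / 0.38327 ≈ 0.052
P(transactional receipt | evidence) ≈ 0.23734 / 0.38327 ≈ 0.619
The largest is 0.619, so transactional receipt is most probable.

transactional receipt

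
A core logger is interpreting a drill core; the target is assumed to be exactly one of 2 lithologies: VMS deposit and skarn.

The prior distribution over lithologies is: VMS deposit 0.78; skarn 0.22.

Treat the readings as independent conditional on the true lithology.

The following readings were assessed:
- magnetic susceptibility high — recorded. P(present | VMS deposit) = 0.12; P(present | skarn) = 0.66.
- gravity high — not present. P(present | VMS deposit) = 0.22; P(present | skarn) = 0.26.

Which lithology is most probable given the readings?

skarn

For each hypothesis, the unnormalized posterior weight is prior × product of the reading likelihoods (using 1 − P(present | H) for each absent reading):
  VMS deposit: 0.78 × 0.12 × (1 − 0.22) = 0.073008
  skarn: 0.22 × 0.66 × (1 − 0.26) = 0.10745
Normalizing constant Z = 0.073008 + 0.10745 = 0.18046.
P(VMS deposit | evidence) ≈ 0.073008 / 0.18046 ≈ 0.405
P(skarn | evidence) ≈ 0.10745 / 0.18046 ≈ 0.595
The largest is 0.595, so skarn is most probable.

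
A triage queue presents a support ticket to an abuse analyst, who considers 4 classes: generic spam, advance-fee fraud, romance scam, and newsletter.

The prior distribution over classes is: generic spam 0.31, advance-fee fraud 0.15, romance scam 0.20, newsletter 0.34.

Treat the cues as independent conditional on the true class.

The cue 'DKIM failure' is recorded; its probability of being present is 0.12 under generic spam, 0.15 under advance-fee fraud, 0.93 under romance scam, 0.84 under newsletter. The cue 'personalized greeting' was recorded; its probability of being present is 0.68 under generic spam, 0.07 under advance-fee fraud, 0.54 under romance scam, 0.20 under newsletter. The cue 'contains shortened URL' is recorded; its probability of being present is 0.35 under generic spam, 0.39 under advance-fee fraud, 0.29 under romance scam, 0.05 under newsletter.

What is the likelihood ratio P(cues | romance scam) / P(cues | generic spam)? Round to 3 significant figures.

5.10

The Bayes factor is the ratio of the joint likelihoods of the cue pattern under the two hypotheses.
  romance scam: 0.93 × 0.54 × 0.29 = 0.14564
  generic spam: 0.12 × 0.68 × 0.35 = 0.02856
Bayes factor = 0.14564 / 0.02856 ≈ 5.10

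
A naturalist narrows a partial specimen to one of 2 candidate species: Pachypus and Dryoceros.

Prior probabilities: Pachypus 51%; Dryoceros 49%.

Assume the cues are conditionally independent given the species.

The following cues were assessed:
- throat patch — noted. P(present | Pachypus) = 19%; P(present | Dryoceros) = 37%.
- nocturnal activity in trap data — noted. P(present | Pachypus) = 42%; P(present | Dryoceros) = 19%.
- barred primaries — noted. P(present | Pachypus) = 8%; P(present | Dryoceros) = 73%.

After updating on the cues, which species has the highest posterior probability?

Multiply each prior by the joint likelihood of the cue pattern:
  Pachypus: 0.51 × 0.19 × 0.42 × 0.08 = 0.0032558
  Dryoceros: 0.49 × 0.37 × 0.19 × 0.73 = 0.025146
Normalizing constant Z = 0.0032558 + 0.025146 = 0.028402.
P(Pachypus | evidence) ≈ 0.0032558 / 0.028402 ≈ 0.115
P(Dryoceros | evidence) ≈ 0.025146 / 0.028402 ≈ 0.885
The largest is 0.885, so Dryoceros is most probable.

Dryoceros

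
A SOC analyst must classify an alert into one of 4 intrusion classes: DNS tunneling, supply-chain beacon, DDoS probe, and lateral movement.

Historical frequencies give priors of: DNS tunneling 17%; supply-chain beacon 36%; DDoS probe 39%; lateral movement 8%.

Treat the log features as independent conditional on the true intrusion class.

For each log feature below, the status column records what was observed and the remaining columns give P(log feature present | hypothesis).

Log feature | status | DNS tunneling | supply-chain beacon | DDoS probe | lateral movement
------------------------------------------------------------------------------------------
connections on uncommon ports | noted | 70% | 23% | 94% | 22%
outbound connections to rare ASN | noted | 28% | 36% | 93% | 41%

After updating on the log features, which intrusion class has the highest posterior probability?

By Bayes' rule with conditional independence, the unnormalized weight for each hypothesis is prior × ∏ likelihoods:
  DNS tunneling: 0.17 × 0.70 × 0.28 = 0.03332
  supply-chain beacon: 0.36 × 0.23 × 0.36 = 0.029808
  DDoS probe: 0.39 × 0.94 × 0.93 = 0.34094
  lateral movement: 0.08 × 0.22 × 0.41 = 0.007216
Normalizing constant Z = 0.03332 + 0.029808 + 0.34094 + 0.007216 = 0.41128.
P(DNS tunneling | evidence) ≈ 0.03332 / 0.41128 ≈ 0.081
P(supply-chain beacon | evidence) ≈ 0.029808 / 0.41128 ≈ 0.072
P(DDoS probe | evidence) ≈ 0.34094 / 0.41128 ≈ 0.829
P(lateral movement | evidence) ≈ 0.007216 / 0.41128 ≈ 0.018
The largest is 0.829, so DDoS probe is most probable.

DDoS probe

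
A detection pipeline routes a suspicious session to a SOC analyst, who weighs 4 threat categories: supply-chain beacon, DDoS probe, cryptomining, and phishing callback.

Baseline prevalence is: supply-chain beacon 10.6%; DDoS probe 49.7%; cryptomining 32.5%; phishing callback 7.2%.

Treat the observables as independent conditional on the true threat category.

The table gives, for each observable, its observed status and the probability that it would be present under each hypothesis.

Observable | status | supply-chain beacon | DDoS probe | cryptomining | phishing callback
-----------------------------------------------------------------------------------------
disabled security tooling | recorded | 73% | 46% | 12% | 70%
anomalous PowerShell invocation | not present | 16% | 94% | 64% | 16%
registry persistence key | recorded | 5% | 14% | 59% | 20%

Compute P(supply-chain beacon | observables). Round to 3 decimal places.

0.148

Multiply each prior by the joint likelihood of the observable pattern (using 1 − P(present | H) for each absent observable):
  supply-chain beacon: 0.106 × 0.73 × (1 − 0.16) × 0.05 = 0.00325
  DDoS probe: 0.497 × 0.46 × (1 − 0.94) × 0.14 = 0.0019204
  cryptomining: 0.325 × 0.12 × (1 − 0.64) × 0.59 = 0.0082836
  phishing callback: 0.072 × 0.70 × (1 − 0.16) × 0.20 = 0.0084672
The unnormalized weights sum to 0.021921.
P(supply-chain beacon | evidence) = 0.00325 / 0.021921 ≈ 0.148.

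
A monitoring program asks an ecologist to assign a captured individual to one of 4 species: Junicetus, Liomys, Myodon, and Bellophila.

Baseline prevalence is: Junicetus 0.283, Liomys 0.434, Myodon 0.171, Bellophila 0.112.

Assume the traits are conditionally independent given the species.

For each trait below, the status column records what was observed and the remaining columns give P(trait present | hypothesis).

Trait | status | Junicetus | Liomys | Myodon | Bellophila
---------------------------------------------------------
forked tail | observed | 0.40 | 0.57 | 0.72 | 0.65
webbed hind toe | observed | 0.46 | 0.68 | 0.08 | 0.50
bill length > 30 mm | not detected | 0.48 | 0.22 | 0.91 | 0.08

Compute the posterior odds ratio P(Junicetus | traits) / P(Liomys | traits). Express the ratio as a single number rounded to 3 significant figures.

Unnormalized posterior weight (prior times the trait likelihoods) for each of the two hypotheses (using 1 − P(present | H) for each absent trait):
  Junicetus: 0.283 × 0.40 × 0.46 × (1 − 0.48) = 0.027077
  Liomys: 0.434 × 0.57 × 0.68 × (1 − 0.22) = 0.13121
Posterior odds = 0.027077 / 0.13121 ≈ 0.206.

0.206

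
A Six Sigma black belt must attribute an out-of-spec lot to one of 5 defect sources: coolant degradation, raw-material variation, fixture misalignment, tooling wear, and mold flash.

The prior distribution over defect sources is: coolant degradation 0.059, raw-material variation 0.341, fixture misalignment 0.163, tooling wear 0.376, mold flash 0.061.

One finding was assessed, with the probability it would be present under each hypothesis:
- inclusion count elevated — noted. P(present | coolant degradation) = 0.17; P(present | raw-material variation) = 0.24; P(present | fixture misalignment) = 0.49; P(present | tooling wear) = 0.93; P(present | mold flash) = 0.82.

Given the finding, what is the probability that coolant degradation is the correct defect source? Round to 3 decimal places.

For each hypothesis, the unnormalized posterior weight is prior × likelihood:
  coolant degradation: 0.059 × 0.17 = 0.01003
  raw-material variation: 0.341 × 0.24 = 0.08184
  fixture misalignment: 0.163 × 0.49 = 0.07987
  tooling wear: 0.376 × 0.93 = 0.34968
  mold flash: 0.061 × 0.82 = 0.05002
Marginal likelihood of the evidence = 0.57144.
P(coolant degradation | evidence) = 0.01003 / 0.57144 ≈ 0.018.

0.018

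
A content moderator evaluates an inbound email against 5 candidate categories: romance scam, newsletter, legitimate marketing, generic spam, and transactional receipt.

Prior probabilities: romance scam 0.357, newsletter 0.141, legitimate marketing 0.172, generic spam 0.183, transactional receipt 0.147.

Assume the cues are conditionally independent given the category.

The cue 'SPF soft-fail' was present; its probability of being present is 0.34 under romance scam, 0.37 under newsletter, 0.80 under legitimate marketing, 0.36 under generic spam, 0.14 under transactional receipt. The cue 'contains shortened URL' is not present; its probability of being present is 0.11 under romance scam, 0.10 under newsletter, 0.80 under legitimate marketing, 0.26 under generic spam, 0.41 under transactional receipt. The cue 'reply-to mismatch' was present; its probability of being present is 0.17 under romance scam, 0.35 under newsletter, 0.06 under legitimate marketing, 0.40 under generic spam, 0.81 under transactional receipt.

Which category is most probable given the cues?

generic spam

By Bayes' rule with conditional independence, the unnormalized weight for each hypothesis is prior × ∏ likelihoods (using 1 − P(present | H) for each absent cue):
  romance scam: 0.357 × 0.34 × (1 − 0.11) × 0.17 = 0.018365
  newsletter: 0.141 × 0.37 × (1 − 0.10) × 0.35 = 0.016434
  legitimate marketing: 0.172 × 0.80 × (1 − 0.80) × 0.06 = 0.0016512
  generic spam: 0.183 × 0.36 × (1 − 0.26) × 0.40 = 0.0195
  transactional receipt: 0.147 × 0.14 × (1 − 0.41) × 0.81 = 0.0098352
The unnormalized weights sum to 0.065785.
P(romance scam | evidence) ≈ 0.018365 / 0.065785 ≈ 0.279
P(newsletter | evidence) ≈ 0.016434 / 0.065785 ≈ 0.250
P(legitimate marketing | evidence) ≈ 0.0016512 / 0.065785 ≈ 0.025
P(generic spam | evidence) ≈ 0.0195 / 0.065785 ≈ 0.296
P(transactional receipt | evidence) ≈ 0.0098352 / 0.065785 ≈ 0.150
The largest is 0.296, so generic spam is most probable.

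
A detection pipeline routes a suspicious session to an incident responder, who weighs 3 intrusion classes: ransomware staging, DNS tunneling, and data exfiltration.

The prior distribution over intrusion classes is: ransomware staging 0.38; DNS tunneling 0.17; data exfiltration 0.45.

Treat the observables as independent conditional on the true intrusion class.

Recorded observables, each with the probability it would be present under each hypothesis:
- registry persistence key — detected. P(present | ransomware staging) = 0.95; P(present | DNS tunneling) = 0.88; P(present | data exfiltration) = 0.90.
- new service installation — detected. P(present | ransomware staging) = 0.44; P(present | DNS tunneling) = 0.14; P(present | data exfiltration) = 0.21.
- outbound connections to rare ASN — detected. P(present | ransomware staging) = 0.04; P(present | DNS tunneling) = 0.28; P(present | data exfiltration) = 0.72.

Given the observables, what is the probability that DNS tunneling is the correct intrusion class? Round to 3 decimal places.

0.080

Multiply each prior by the joint likelihood of the observable pattern:
  ransomware staging: 0.38 × 0.95 × 0.44 × 0.04 = 0.0063536
  DNS tunneling: 0.17 × 0.88 × 0.14 × 0.28 = 0.0058643
  data exfiltration: 0.45 × 0.90 × 0.21 × 0.72 = 0.061236
Marginal likelihood of the evidence = 0.073454.
P(DNS tunneling | evidence) = 0.0058643 / 0.073454 ≈ 0.080.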